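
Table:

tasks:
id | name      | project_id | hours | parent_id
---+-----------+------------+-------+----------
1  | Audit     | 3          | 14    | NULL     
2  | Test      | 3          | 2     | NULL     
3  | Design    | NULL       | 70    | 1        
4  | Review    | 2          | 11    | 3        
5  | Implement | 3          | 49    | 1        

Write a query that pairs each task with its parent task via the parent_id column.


This is a self-join: tasks is joined to a second copy of itself, matching each row's parent_id to another row's id. Use LEFT JOIN so rows with parent_id=NULL are kept.
  - task 1 (Audit): parent_id=NULL -> NULL
  - task 2 (Test): parent_id=NULL -> NULL
  - task 3 (Design): parent_id=1 -> Audit
  - task 4 (Review): parent_id=3 -> Design
  - task 5 (Implement): parent_id=1 -> Audit

SQL:
SELECT a.name AS item, b.name AS parent
FROM tasks a
LEFT JOIN tasks b ON a.parent_id = b.id

Result:
item      | parent
----------+-------
Audit     | NULL  
Test      | NULL  
Design    | Audit 
Review    | Design
Implement | Audit 


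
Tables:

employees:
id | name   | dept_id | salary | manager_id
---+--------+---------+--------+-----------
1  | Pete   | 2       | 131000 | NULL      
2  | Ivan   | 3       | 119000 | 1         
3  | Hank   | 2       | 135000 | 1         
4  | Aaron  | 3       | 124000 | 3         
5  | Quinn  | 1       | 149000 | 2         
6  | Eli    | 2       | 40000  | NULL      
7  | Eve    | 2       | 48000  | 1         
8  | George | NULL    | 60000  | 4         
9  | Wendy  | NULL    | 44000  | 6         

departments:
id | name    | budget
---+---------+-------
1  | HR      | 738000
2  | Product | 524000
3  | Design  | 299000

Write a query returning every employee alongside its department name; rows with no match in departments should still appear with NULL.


LEFT JOIN keeps every row from employees (the left table); where dept_id has no match in departments, the department columns become NULL. Walk through each employee:
  - employee 1 (Pete): dept_id=2 -> matches Product
  - employee 2 (Ivan): dept_id=3 -> matches Design
  - employee 3 (Hank): dept_id=2 -> matches Product
  - employee 4 (Aaron): dept_id=3 -> matches Design
  - employee 5 (Quinn): dept_id=1 -> matches HR
  - employee 6 (Eli): dept_id=2 -> matches Product
  - employee 7 (Eve): dept_id=2 -> matches Product
  - employee 8 (George): dept_id=NULL, no match -> kept with NULL
  - employee 9 (Wendy): dept_id=NULL, no match -> kept with NULL
All 9 rows appear; 2 have NULL department.

SQL:
SELECT a.name, b.name AS department
FROM employees a
LEFT JOIN departments b ON a.dept_id = b.id

Result:
name   | department
-------+-----------
Pete   | Product   
Ivan   | Design    
Hank   | Product   
Aaron  | Design    
Quinn  | HR        
Eli    | Product   
Eve    | Product   
George | NULL      
Wendy  | NULL      


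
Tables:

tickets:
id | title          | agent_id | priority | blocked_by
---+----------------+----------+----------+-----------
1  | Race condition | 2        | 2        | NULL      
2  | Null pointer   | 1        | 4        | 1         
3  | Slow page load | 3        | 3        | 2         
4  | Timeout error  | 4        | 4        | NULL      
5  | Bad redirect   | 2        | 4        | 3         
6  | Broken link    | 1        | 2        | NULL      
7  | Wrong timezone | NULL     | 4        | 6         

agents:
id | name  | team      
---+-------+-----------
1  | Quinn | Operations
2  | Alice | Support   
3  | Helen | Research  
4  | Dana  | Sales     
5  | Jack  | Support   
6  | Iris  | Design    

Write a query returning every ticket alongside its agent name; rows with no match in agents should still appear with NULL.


LEFT JOIN keeps every row from tickets (the left table); where agent_id has no match in agents, the agent columns become NULL. Walk through each ticket:
  - ticket 1 (Race condition): agent_id=2 -> matches Alice
  - ticket 2 (Null pointer): agent_id=1 -> matches Quinn
  - ticket 3 (Slow page load): agent_id=3 -> matches Helen
  - ticket 4 (Timeout error): agent_id=4 -> matches Dana
  - ticket 5 (Bad redirect): agent_id=2 -> matches Alice
  - ticket 6 (Broken link): agent_id=1 -> matches Quinn
  - ticket 7 (Wrong timezone): agent_id=NULL, no match -> kept with NULL
All 7 rows appear; 1 has NULL agent.

SQL:
SELECT a.title, b.name AS agent
FROM tickets a
LEFT JOIN agents b ON a.agent_id = b.id

Result:
title          | agent
---------------+------
Race condition | Alice
Null pointer   | Quinn
Slow page load | Helen
Timeout error  | Dana 
Bad redirect   | Alice
Broken link    | Quinn
Wrong timezone | NULL 


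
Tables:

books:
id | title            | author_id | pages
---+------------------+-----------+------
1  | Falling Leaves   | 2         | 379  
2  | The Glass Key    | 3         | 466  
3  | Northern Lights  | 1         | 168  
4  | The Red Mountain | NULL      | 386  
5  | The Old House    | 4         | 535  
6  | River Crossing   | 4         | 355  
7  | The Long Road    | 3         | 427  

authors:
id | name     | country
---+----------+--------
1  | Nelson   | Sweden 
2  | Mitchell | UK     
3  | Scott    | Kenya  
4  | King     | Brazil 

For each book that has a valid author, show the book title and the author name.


INNER JOIN keeps only books rows whose author_id matches an id in authors. Walk through each book:
  - book 1 (Falling Leaves): author_id=2 -> matches Mitchell
  - book 2 (The Glass Key): author_id=3 -> matches Scott
  - book 3 (Northern Lights): author_id=1 -> matches Nelson
  - book 4 (The Red Mountain): author_id=NULL, no match -> dropped
  - book 5 (The Old House): author_id=4 -> matches King
  - book 6 (River Crossing): author_id=4 -> matches King
  - book 7 (The Long Road): author_id=3 -> matches Scott
So 1 of 7 rows is dropped.

SQL:
SELECT a.title, b.name AS author
FROM books a
INNER JOIN authors b ON a.author_id = b.id

Result:
title           | author  
----------------+---------
Falling Leaves  | Mitchell
The Glass Key   | Scott   
Northern Lights | Nelson  
The Old House   | King    
River Crossing  | King    
The Long Road   | Scott   


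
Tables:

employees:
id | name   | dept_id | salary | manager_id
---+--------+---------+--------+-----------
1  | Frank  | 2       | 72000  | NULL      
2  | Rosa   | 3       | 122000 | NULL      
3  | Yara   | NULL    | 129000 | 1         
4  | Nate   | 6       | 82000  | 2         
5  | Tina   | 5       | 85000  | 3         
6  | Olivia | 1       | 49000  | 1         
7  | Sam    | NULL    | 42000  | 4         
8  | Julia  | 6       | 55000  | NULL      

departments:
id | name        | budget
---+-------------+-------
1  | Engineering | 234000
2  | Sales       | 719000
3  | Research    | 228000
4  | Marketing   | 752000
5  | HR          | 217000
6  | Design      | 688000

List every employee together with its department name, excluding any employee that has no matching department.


INNER JOIN keeps only employees rows whose dept_id matches an id in departments. Walk through each employee:
  - employee 1 (Frank): dept_id=2 -> matches Sales
  - employee 2 (Rosa): dept_id=3 -> matches Research
  - employee 3 (Yara): dept_id=NULL, no match -> dropped
  - employee 4 (Nate): dept_id=6 -> matches Design
  - employee 5 (Tina): dept_id=5 -> matches HR
  - employee 6 (Olivia): dept_id=1 -> matches Engineering
  - employee 7 (Sam): dept_id=NULL, no match -> dropped
  - employee 8 (Julia): dept_id=6 -> matches Design
So 2 of 8 rows are dropped.

SQL:
SELECT a.name, b.name AS department
FROM employees a
INNER JOIN departments b ON a.dept_id = b.id

Result:
name   | department 
-------+------------
Frank  | Sales      
Rosa   | Research   
Nate   | Design     
Tina   | HR         
Olivia | Engineering
Julia  | Design     


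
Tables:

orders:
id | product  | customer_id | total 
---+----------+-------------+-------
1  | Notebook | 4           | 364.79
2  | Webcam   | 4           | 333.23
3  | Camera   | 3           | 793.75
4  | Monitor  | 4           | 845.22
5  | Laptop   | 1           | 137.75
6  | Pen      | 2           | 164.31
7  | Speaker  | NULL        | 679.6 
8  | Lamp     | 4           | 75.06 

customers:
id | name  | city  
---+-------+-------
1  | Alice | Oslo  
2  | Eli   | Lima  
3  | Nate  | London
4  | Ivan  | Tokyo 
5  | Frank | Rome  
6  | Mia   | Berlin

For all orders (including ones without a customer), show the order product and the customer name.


LEFT JOIN keeps every row from orders (the left table); where customer_id has no match in customers, the customer columns become NULL. Walk through each order:
  - order 1 (Notebook): customer_id=4 -> matches Ivan
  - order 2 (Webcam): customer_id=4 -> matches Ivan
  - order 3 (Camera): customer_id=3 -> matches Nate
  - order 4 (Monitor): customer_id=4 -> matches Ivan
  - order 5 (Laptop): customer_id=1 -> matches Alice
  - order 6 (Pen): customer_id=2 -> matches Eli
  - order 7 (Speaker): customer_id=NULL, no match -> kept with NULL
  - order 8 (Lamp): customer_id=4 -> matches Ivan
All 8 rows appear; 1 has NULL customer.

SQL:
SELECT a.product, b.name AS customer
FROM orders a
LEFT JOIN customers b ON a.customer_id = b.id

Result:
product  | customer
---------+---------
Notebook | Ivan    
Webcam   | Ivan    
Camera   | Nate    
Monitor  | Ivan    
Laptop   | Alice   
Pen      | Eli     
Speaker  | NULL    
Lamp     | Ivan    


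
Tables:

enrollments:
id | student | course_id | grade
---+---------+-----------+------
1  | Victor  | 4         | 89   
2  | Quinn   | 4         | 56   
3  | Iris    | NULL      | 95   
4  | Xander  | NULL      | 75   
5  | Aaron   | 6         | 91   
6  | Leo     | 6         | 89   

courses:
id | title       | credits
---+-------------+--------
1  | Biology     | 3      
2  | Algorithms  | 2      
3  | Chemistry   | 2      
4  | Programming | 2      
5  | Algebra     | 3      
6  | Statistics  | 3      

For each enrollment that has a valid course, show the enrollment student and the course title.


INNER JOIN keeps only enrollments rows whose course_id matches an id in courses. Walk through each enrollment:
  - enrollment 1 (Victor): course_id=4 -> matches Programming
  - enrollment 2 (Quinn): course_id=4 -> matches Programming
  - enrollment 3 (Iris): course_id=NULL, no match -> dropped
  - enrollment 4 (Xander): course_id=NULL, no match -> dropped
  - enrollment 5 (Aaron): course_id=6 -> matches Statistics
  - enrollment 6 (Leo): course_id=6 -> matches Statistics
So 2 of 6 rows are dropped.

SQL:
SELECT a.student, b.title AS course
FROM enrollments a
INNER JOIN courses b ON a.course_id = b.id

Result:
student | course     
--------+------------
Victor  | Programming
Quinn   | Programming
Aaron   | Statistics 
Leo     | Statistics 


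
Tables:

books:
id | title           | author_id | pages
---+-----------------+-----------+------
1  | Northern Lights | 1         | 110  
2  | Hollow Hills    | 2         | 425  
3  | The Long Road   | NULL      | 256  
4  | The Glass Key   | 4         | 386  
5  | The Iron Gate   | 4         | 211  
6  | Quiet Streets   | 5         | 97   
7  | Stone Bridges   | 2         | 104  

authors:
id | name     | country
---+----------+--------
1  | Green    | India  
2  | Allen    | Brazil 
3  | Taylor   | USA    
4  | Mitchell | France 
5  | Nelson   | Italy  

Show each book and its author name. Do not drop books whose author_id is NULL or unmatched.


LEFT JOIN keeps every row from books (the left table); where author_id has no match in authors, the author columns become NULL. Walk through each book:
  - book 1 (Northern Lights): author_id=1 -> matches Green
  - book 2 (Hollow Hills): author_id=2 -> matches Allen
  - book 3 (The Long Road): author_id=NULL, no match -> kept with NULL
  - book 4 (The Glass Key): author_id=4 -> matches Mitchell
  - book 5 (The Iron Gate): author_id=4 -> matches Mitchell
  - book 6 (Quiet Streets): author_id=5 -> matches Nelson
  - book 7 (Stone Bridges): author_id=2 -> matches Allen
All 7 rows appear; 1 has NULL author.

SQL:
SELECT a.title, b.name AS author
FROM books a
LEFT JOIN authors b ON a.author_id = b.id

Result:
title           | author  
----------------+---------
Northern Lights | Green   
Hollow Hills    | Allen   
The Long Road   | NULL    
The Glass Key   | Mitchell
The Iron Gate   | Mitchell
Quiet Streets   | Nelson  
Stone Bridges   | Allen   


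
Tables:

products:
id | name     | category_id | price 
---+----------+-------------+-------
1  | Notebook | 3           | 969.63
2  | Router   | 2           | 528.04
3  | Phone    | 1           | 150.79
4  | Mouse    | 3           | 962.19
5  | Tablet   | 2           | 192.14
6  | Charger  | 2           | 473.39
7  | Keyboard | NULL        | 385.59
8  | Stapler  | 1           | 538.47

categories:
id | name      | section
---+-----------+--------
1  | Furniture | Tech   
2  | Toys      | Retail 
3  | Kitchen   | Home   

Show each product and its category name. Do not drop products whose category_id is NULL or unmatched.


LEFT JOIN keeps every row from products (the left table); where category_id has no match in categories, the category columns become NULL. Walk through each product:
  - product 1 (Notebook): category_id=3 -> matches Kitchen
  - product 2 (Router): category_id=2 -> matches Toys
  - product 3 (Phone): category_id=1 -> matches Furniture
  - product 4 (Mouse): category_id=3 -> matches Kitchen
  - product 5 (Tablet): category_id=2 -> matches Toys
  - product 6 (Charger): category_id=2 -> matches Toys
  - product 7 (Keyboard): category_id=NULL, no match -> kept with NULL
  - product 8 (Stapler): category_id=1 -> matches Furniture
All 8 rows appear; 1 has NULL category.

SQL:
SELECT a.name, b.name AS category
FROM products a
LEFT JOIN categories b ON a.category_id = b.id

Result:
name     | category 
---------+----------
Notebook | Kitchen  
Router   | Toys     
Phone    | Furniture
Mouse    | Kitchen  
Tablet   | Toys     
Charger  | Toys     
Keyboard | NULL     
Stapler  | Furniture


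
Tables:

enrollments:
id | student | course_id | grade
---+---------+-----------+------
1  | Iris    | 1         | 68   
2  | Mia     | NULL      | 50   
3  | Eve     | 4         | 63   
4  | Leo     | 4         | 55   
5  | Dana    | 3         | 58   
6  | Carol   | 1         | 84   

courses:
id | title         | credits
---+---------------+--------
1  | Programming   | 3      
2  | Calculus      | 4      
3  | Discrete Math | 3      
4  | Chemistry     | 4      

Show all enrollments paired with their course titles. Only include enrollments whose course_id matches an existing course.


INNER JOIN keeps only enrollments rows whose course_id matches an id in courses. Walk through each enrollment:
  - enrollment 1 (Iris): course_id=1 -> matches Programming
  - enrollment 2 (Mia): course_id=NULL, no match -> dropped
  - enrollment 3 (Eve): course_id=4 -> matches Chemistry
  - enrollment 4 (Leo): course_id=4 -> matches Chemistry
  - enrollment 5 (Dana): course_id=3 -> matches Discrete Math
  - enrollment 6 (Carol): course_id=1 -> matches Programming
So 1 of 6 rows is dropped.

SQL:
SELECT a.student, b.title AS course
FROM enrollments a
INNER JOIN courses b ON a.course_id = b.id

Result:
student | course       
--------+--------------
Iris    | Programming  
Eve     | Chemistry    
Leo     | Chemistry    
Dana    | Discrete Math
Carol   | Programming  


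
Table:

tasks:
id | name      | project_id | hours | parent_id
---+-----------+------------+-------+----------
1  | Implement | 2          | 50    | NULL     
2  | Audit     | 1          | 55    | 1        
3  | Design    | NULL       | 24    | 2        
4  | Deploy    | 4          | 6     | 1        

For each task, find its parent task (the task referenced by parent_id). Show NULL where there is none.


This is a self-join: tasks is joined to a second copy of itself, matching each row's parent_id to another row's id. Use LEFT JOIN so rows with parent_id=NULL are kept.
  - task 1 (Implement): parent_id=NULL -> NULL
  - task 2 (Audit): parent_id=1 -> Implement
  - task 3 (Design): parent_id=2 -> Audit
  - task 4 (Deploy): parent_id=1 -> Implement

SQL:
SELECT a.name AS item, b.name AS parent
FROM tasks a
LEFT JOIN tasks b ON a.parent_id = b.id

Result:
item      | parent   
----------+----------
Implement | NULL     
Audit     | Implement
Design    | Audit    
Deploy    | Implement


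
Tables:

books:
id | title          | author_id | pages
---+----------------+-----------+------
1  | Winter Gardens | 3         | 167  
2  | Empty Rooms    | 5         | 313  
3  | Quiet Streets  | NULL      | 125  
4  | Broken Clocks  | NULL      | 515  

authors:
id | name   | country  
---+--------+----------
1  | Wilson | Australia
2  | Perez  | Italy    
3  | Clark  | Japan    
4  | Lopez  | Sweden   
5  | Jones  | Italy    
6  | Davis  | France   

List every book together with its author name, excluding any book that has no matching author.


INNER JOIN keeps only books rows whose author_id matches an id in authors. Walk through each book:
  - book 1 (Winter Gardens): author_id=3 -> matches Clark
  - book 2 (Empty Rooms): author_id=5 -> matches Jones
  - book 3 (Quiet Streets): author_id=NULL, no match -> dropped
  - book 4 (Broken Clocks): author_id=NULL, no match -> dropped
So 2 of 4 rows are dropped.

SQL:
SELECT a.title, b.name AS author
FROM books a
INNER JOIN authors b ON a.author_id = b.id

Result:
title          | author
---------------+-------
Winter Gardens | Clark 
Empty Rooms    | Jones 


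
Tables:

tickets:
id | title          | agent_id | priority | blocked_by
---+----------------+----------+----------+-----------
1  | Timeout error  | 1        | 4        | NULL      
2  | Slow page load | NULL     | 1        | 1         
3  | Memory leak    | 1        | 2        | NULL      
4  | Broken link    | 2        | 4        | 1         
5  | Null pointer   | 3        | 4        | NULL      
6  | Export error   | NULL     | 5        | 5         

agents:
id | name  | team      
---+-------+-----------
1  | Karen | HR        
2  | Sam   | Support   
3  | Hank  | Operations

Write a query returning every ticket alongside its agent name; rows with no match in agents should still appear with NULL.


LEFT JOIN keeps every row from tickets (the left table); where agent_id has no match in agents, the agent columns become NULL. Walk through each ticket:
  - ticket 1 (Timeout error): agent_id=1 -> matches Karen
  - ticket 2 (Slow page load): agent_id=NULL, no match -> kept with NULL
  - ticket 3 (Memory leak): agent_id=1 -> matches Karen
  - ticket 4 (Broken link): agent_id=2 -> matches Sam
  - ticket 5 (Null pointer): agent_id=3 -> matches Hank
  - ticket 6 (Export error): agent_id=NULL, no match -> kept with NULL
All 6 rows appear; 2 have NULL agent.

SQL:
SELECT a.title, b.name AS agent
FROM tickets a
LEFT JOIN agents b ON a.agent_id = b.id

Result:
title          | agent
---------------+------
Timeout error  | Karen
Slow page load | NULL 
Memory leak    | Karen
Broken link    | Sam  
Null pointer   | Hank 
Export error   | NULL 


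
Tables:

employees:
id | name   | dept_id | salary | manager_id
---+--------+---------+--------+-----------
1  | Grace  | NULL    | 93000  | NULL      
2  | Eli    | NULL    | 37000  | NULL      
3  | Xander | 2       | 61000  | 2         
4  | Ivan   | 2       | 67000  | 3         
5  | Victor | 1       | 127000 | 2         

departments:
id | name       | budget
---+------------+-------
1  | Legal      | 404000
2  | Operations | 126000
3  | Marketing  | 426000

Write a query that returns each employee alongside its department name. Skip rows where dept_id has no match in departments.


INNER JOIN keeps only employees rows whose dept_id matches an id in departments. Walk through each employee:
  - employee 1 (Grace): dept_id=NULL, no match -> dropped
  - employee 2 (Eli): dept_id=NULL, no match -> dropped
  - employee 3 (Xander): dept_id=2 -> matches Operations
  - employee 4 (Ivan): dept_id=2 -> matches Operations
  - employee 5 (Victor): dept_id=1 -> matches Legal
So 2 of 5 rows are dropped.

SQL:
SELECT a.name, b.name AS department
FROM employees a
INNER JOIN departments b ON a.dept_id = b.id

Result:
name   | department
-------+-----------
Xander | Operations
Ivan   | Operations
Victor | Legal     


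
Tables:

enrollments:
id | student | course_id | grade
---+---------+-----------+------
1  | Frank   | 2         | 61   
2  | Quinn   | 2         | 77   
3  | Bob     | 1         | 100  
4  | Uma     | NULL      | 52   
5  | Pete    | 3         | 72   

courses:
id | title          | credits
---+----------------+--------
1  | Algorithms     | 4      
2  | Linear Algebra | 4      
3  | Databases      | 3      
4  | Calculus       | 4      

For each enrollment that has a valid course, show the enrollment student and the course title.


INNER JOIN keeps only enrollments rows whose course_id matches an id in courses. Walk through each enrollment:
  - enrollment 1 (Frank): course_id=2 -> matches Linear Algebra
  - enrollment 2 (Quinn): course_id=2 -> matches Linear Algebra
  - enrollment 3 (Bob): course_id=1 -> matches Algorithms
  - enrollment 4 (Uma): course_id=NULL, no match -> dropped
  - enrollment 5 (Pete): course_id=3 -> matches Databases
So 1 of 5 rows is dropped.

SQL:
SELECT a.student, b.title AS course
FROM enrollments a
INNER JOIN courses b ON a.course_id = b.id

Result:
student | course        
--------+---------------
Frank   | Linear Algebra
Quinn   | Linear Algebra
Bob     | Algorithms    
Pete    | Databases     


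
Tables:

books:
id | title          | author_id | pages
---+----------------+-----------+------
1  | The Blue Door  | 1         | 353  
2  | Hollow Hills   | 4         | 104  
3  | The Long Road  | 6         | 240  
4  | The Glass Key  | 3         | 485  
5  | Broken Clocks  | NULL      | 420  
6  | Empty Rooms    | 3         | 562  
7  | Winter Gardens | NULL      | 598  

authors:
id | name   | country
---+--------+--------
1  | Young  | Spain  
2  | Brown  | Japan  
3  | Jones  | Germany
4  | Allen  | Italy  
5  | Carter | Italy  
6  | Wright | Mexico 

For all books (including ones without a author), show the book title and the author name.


LEFT JOIN keeps every row from books (the left table); where author_id has no match in authors, the author columns become NULL. Walk through each book:
  - book 1 (The Blue Door): author_id=1 -> matches Young
  - book 2 (Hollow Hills): author_id=4 -> matches Allen
  - book 3 (The Long Road): author_id=6 -> matches Wright
  - book 4 (The Glass Key): author_id=3 -> matches Jones
  - book 5 (Broken Clocks): author_id=NULL, no match -> kept with NULL
  - book 6 (Empty Rooms): author_id=3 -> matches Jones
  - book 7 (Winter Gardens): author_id=NULL, no match -> kept with NULL
All 7 rows appear; 2 have NULL author.

SQL:
SELECT a.title, b.name AS author
FROM books a
LEFT JOIN authors b ON a.author_id = b.id

Result:
title          | author
---------------+-------
The Blue Door  | Young 
Hollow Hills   | Allen 
The Long Road  | Wright
The Glass Key  | Jones 
Broken Clocks  | NULL  
Empty Rooms    | Jones 
Winter Gardens | NULL  


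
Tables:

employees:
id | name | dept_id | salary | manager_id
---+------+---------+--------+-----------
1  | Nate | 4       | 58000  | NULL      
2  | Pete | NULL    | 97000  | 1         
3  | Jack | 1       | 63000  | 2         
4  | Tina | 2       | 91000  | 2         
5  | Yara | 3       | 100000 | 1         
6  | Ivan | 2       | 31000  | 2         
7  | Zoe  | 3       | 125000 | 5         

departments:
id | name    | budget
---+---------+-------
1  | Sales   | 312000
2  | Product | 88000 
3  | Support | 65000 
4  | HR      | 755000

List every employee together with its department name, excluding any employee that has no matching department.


INNER JOIN keeps only employees rows whose dept_id matches an id in departments. Walk through each employee:
  - employee 1 (Nate): dept_id=4 -> matches HR
  - employee 2 (Pete): dept_id=NULL, no match -> dropped
  - employee 3 (Jack): dept_id=1 -> matches Sales
  - employee 4 (Tina): dept_id=2 -> matches Product
  - employee 5 (Yara): dept_id=3 -> matches Support
  - employee 6 (Ivan): dept_id=2 -> matches Product
  - employee 7 (Zoe): dept_id=3 -> matches Support
So 1 of 7 rows is dropped.

SQL:
SELECT a.name, b.name AS department
FROM employees a
INNER JOIN departments b ON a.dept_id = b.id

Result:
name | department
-----+-----------
Nate | HR        
Jack | Sales     
Tina | Product   
Yara | Support   
Ivan | Product   
Zoe  | Support   


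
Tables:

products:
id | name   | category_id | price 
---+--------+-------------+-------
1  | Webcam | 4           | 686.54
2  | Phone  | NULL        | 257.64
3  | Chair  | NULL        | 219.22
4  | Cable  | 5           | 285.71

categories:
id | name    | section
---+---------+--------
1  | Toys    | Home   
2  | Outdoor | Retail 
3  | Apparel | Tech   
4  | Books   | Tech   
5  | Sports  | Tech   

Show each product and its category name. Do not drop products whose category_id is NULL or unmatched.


LEFT JOIN keeps every row from products (the left table); where category_id has no match in categories, the category columns become NULL. Walk through each product:
  - product 1 (Webcam): category_id=4 -> matches Books
  - product 2 (Phone): category_id=NULL, no match -> kept with NULL
  - product 3 (Chair): category_id=NULL, no match -> kept with NULL
  - product 4 (Cable): category_id=5 -> matches Sports
All 4 rows appear; 2 have NULL category.

SQL:
SELECT a.name, b.name AS category
FROM products a
LEFT JOIN categories b ON a.category_id = b.id

Result:
name   | category
-------+---------
Webcam | Books   
Phone  | NULL    
Chair  | NULL    
Cable  | Sports  


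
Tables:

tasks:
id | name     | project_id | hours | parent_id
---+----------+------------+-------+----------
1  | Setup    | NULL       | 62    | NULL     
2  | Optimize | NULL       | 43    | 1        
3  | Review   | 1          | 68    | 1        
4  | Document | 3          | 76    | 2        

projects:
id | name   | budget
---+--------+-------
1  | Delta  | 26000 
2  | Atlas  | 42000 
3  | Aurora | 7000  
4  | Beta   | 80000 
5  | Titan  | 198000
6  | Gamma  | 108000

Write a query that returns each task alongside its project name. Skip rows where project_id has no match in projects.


INNER JOIN keeps only tasks rows whose project_id matches an id in projects. Walk through each task:
  - task 1 (Setup): project_id=NULL, no match -> dropped
  - task 2 (Optimize): project_id=NULL, no match -> dropped
  - task 3 (Review): project_id=1 -> matches Delta
  - task 4 (Document): project_id=3 -> matches Aurora
So 2 of 4 rows are dropped.

SQL:
SELECT a.name, b.name AS project
FROM tasks a
INNER JOIN projects b ON a.project_id = b.id

Result:
name     | project
---------+--------
Review   | Delta  
Document | Aurora 


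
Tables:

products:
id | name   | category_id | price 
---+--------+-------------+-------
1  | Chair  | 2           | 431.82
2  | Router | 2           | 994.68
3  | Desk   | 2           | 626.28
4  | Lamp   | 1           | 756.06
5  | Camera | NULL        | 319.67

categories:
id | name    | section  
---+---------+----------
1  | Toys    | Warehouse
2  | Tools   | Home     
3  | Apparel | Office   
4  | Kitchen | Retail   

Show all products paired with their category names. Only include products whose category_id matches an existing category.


INNER JOIN keeps only products rows whose category_id matches an id in categories. Walk through each product:
  - product 1 (Chair): category_id=2 -> matches Tools
  - product 2 (Router): category_id=2 -> matches Tools
  - product 3 (Desk): category_id=2 -> matches Tools
  - product 4 (Lamp): category_id=1 -> matches Toys
  - product 5 (Camera): category_id=NULL, no match -> dropped
So 1 of 5 rows is dropped.

SQL:
SELECT a.name, b.name AS category
FROM products a
INNER JOIN categories b ON a.category_id = b.id

Result:
name   | category
-------+---------
Chair  | Tools   
Router | Tools   
Desk   | Tools   
Lamp   | Toys    


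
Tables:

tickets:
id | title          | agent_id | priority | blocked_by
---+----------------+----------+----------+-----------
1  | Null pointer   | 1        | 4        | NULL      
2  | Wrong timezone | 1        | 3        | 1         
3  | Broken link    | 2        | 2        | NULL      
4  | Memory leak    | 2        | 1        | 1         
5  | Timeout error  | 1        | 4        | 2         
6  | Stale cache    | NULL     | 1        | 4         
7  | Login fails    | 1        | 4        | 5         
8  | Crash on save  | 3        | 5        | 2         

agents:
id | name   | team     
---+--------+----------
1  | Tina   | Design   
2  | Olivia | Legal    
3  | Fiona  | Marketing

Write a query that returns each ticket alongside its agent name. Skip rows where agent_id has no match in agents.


INNER JOIN keeps only tickets rows whose agent_id matches an id in agents. Walk through each ticket:
  - ticket 1 (Null pointer): agent_id=1 -> matches Tina
  - ticket 2 (Wrong timezone): agent_id=1 -> matches Tina
  - ticket 3 (Broken link): agent_id=2 -> matches Olivia
  - ticket 4 (Memory leak): agent_id=2 -> matches Olivia
  - ticket 5 (Timeout error): agent_id=1 -> matches Tina
  - ticket 6 (Stale cache): agent_id=NULL, no match -> dropped
  - ticket 7 (Login fails): agent_id=1 -> matches Tina
  - ticket 8 (Crash on save): agent_id=3 -> matches Fiona
So 1 of 8 rows is dropped.

SQL:
SELECT a.title, b.name AS agent
FROM tickets a
INNER JOIN agents b ON a.agent_id = b.id

Result:
title          | agent 
---------------+-------
Null pointer   | Tina  
Wrong timezone | Tina  
Broken link    | Olivia
Memory leak    | Olivia
Timeout error  | Tina  
Login fails    | Tina  
Crash on save  | Fiona 


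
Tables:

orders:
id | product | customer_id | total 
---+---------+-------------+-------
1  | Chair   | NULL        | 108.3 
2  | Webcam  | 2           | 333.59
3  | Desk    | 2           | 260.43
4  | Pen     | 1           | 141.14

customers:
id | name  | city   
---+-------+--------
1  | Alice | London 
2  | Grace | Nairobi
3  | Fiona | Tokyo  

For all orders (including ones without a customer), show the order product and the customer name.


LEFT JOIN keeps every row from orders (the left table); where customer_id has no match in customers, the customer columns become NULL. Walk through each order:
  - order 1 (Chair): customer_id=NULL, no match -> kept with NULL
  - order 2 (Webcam): customer_id=2 -> matches Grace
  - order 3 (Desk): customer_id=2 -> matches Grace
  - order 4 (Pen): customer_id=1 -> matches Alice
All 4 rows appear; 1 has NULL customer.

SQL:
SELECT a.product, b.name AS customer
FROM orders a
LEFT JOIN customers b ON a.customer_id = b.id

Result:
product | customer
--------+---------
Chair   | NULL    
Webcam  | Grace   
Desk    | Grace   
Pen     | Alice   


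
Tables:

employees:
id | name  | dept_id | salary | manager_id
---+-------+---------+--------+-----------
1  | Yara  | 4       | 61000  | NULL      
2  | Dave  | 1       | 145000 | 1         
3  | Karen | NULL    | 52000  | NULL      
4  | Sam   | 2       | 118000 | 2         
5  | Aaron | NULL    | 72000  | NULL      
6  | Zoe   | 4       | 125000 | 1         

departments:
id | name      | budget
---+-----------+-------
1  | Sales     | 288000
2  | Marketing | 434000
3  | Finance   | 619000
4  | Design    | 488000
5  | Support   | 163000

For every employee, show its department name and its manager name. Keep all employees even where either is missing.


Two LEFT JOINs from the same base table employees: one to departments via dept_id, one to employees itself via manager_id. Both are LEFT so every employee is preserved.
Match against departments:
  - employee 1 (Yara): dept_id=4 -> matches Design
  - employee 2 (Dave): dept_id=1 -> matches Sales
  - employee 3 (Karen): dept_id=NULL, no match -> kept with NULL
  - employee 4 (Sam): dept_id=2 -> matches Marketing
  - employee 5 (Aaron): dept_id=NULL, no match -> kept with NULL
  - employee 6 (Zoe): dept_id=4 -> matches Design
Match against employees (self):
  - employee 1 (Yara): manager_id=NULL -> NULL
  - employee 2 (Dave): manager_id=1 -> Yara
  - employee 3 (Karen): manager_id=NULL -> NULL
  - employee 4 (Sam): manager_id=2 -> Dave
  - employee 5 (Aaron): manager_id=NULL -> NULL
  - employee 6 (Zoe): manager_id=1 -> Yara

SQL:
SELECT a.name, b.name AS department, c.name AS manager
FROM employees a
LEFT JOIN departments b ON a.dept_id = b.id
LEFT JOIN employees c ON a.manager_id = c.id

Result:
name  | department | manager
------+------------+--------
Yara  | Design     | NULL   
Dave  | Sales      | Yara   
Karen | NULL       | NULL   
Sam   | Marketing  | Dave   
Aaron | NULL       | NULL   
Zoe   | Design     | Yara   


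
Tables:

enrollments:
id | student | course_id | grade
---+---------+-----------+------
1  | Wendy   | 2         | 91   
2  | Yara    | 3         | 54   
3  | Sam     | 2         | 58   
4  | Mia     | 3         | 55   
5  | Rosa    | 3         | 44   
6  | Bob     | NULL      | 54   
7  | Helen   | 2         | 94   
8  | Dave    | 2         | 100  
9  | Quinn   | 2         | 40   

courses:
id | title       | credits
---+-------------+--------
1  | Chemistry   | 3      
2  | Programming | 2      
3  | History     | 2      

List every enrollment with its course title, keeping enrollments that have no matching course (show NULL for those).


LEFT JOIN keeps every row from enrollments (the left table); where course_id has no match in courses, the course columns become NULL. Walk through each enrollment:
  - enrollment 1 (Wendy): course_id=2 -> matches Programming
  - enrollment 2 (Yara): course_id=3 -> matches History
  - enrollment 3 (Sam): course_id=2 -> matches Programming
  - enrollment 4 (Mia): course_id=3 -> matches History
  - enrollment 5 (Rosa): course_id=3 -> matches History
  - enrollment 6 (Bob): course_id=NULL, no match -> kept with NULL
  - enrollment 7 (Helen): course_id=2 -> matches Programming
  - enrollment 8 (Dave): course_id=2 -> matches Programming
  - enrollment 9 (Quinn): course_id=2 -> matches Programming
All 9 rows appear; 1 has NULL course.

SQL:
SELECT a.student, b.title AS course
FROM enrollments a
LEFT JOIN courses b ON a.course_id = b.id

Result:
student | course     
--------+------------
Wendy   | Programming
Yara    | History    
Sam     | Programming
Mia     | History    
Rosa    | History    
Bob     | NULL       
Helen   | Programming
Dave    | Programming
Quinn   | Programming


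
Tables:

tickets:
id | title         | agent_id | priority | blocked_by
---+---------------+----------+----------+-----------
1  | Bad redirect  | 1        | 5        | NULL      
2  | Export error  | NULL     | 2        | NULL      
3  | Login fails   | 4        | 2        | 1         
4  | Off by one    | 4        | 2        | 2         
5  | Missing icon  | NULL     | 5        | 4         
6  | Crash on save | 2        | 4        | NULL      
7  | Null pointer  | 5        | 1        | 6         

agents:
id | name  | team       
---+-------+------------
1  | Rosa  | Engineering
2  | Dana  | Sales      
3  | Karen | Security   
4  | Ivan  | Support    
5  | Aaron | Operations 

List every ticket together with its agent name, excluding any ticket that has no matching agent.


INNER JOIN keeps only tickets rows whose agent_id matches an id in agents. Walk through each ticket:
  - ticket 1 (Bad redirect): agent_id=1 -> matches Rosa
  - ticket 2 (Export error): agent_id=NULL, no match -> dropped
  - ticket 3 (Login fails): agent_id=4 -> matches Ivan
  - ticket 4 (Off by one): agent_id=4 -> matches Ivan
  - ticket 5 (Missing icon): agent_id=NULL, no match -> dropped
  - ticket 6 (Crash on save): agent_id=2 -> matches Dana
  - ticket 7 (Null pointer): agent_id=5 -> matches Aaron
So 2 of 7 rows are dropped.

SQL:
SELECT a.title, b.name AS agent
FROM tickets a
INNER JOIN agents b ON a.agent_id = b.id

Result:
title         | agent
--------------+------
Bad redirect  | Rosa 
Login fails   | Ivan 
Off by one    | Ivan 
Crash on save | Dana 
Null pointer  | Aaron


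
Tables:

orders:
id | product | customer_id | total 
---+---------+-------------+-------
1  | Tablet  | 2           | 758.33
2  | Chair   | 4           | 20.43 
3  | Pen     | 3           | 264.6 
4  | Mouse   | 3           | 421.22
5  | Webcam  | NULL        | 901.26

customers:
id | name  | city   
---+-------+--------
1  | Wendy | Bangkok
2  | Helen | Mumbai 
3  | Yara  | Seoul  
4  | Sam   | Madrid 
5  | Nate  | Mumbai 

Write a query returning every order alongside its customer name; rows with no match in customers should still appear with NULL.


LEFT JOIN keeps every row from orders (the left table); where customer_id has no match in customers, the customer columns become NULL. Walk through each order:
  - order 1 (Tablet): customer_id=2 -> matches Helen
  - order 2 (Chair): customer_id=4 -> matches Sam
  - order 3 (Pen): customer_id=3 -> matches Yara
  - order 4 (Mouse): customer_id=3 -> matches Yara
  - order 5 (Webcam): customer_id=NULL, no match -> kept with NULL
All 5 rows appear; 1 has NULL customer.

SQL:
SELECT a.product, b.name AS customer
FROM orders a
LEFT JOIN customers b ON a.customer_id = b.id

Result:
product | customer
--------+---------
Tablet  | Helen   
Chair   | Sam     
Pen     | Yara    
Mouse   | Yara    
Webcam  | NULL    


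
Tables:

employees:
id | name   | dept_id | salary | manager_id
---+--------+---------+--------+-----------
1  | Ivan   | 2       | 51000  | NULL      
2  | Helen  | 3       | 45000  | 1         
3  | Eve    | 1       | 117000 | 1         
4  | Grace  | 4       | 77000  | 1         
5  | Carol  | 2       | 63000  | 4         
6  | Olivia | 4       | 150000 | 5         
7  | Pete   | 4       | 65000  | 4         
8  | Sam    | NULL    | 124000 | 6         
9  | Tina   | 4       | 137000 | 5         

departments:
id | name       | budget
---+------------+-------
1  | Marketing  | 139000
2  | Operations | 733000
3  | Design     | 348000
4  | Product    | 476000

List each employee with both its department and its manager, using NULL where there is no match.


Two LEFT JOINs from the same base table employees: one to departments via dept_id, one to employees itself via manager_id. Both are LEFT so every employee is preserved.
Match against departments:
  - employee 1 (Ivan): dept_id=2 -> matches Operations
  - employee 2 (Helen): dept_id=3 -> matches Design
  - employee 3 (Eve): dept_id=1 -> matches Marketing
  - employee 4 (Grace): dept_id=4 -> matches Product
  - employee 5 (Carol): dept_id=2 -> matches Operations
  - employee 6 (Olivia): dept_id=4 -> matches Product
  - employee 7 (Pete): dept_id=4 -> matches Product
  - employee 8 (Sam): dept_id=NULL, no match -> kept with NULL
  - employee 9 (Tina): dept_id=4 -> matches Product
Match against employees (self):
  - employee 1 (Ivan): manager_id=NULL -> NULL
  - employee 2 (Helen): manager_id=1 -> Ivan
  - employee 3 (Eve): manager_id=1 -> Ivan
  - employee 4 (Grace): manager_id=1 -> Ivan
  - employee 5 (Carol): manager_id=4 -> Grace
  - employee 6 (Olivia): manager_id=5 -> Carol
  - employee 7 (Pete): manager_id=4 -> Grace
  - employee 8 (Sam): manager_id=6 -> Olivia
  - employee 9 (Tina): manager_id=5 -> Carol

SQL:
SELECT a.name, b.name AS department, c.name AS manager
FROM employees a
LEFT JOIN departments b ON a.dept_id = b.id
LEFT JOIN employees c ON a.manager_id = c.id

Result:
name   | department | manager
-------+------------+--------
Ivan   | Operations | NULL   
Helen  | Design     | Ivan   
Eve    | Marketing  | Ivan   
Grace  | Product    | Ivan   
Carol  | Operations | Grace  
Olivia | Product    | Carol  
Pete   | Product    | Grace  
Sam    | NULL       | Olivia 
Tina   | Product    | Carol  


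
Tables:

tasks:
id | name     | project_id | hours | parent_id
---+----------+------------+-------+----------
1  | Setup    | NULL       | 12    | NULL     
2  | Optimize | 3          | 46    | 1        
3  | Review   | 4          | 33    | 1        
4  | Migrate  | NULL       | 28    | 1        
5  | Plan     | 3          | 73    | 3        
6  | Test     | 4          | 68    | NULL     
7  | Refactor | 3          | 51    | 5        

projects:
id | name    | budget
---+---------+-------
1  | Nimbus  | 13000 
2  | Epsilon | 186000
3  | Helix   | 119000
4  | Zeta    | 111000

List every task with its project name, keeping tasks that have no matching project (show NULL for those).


LEFT JOIN keeps every row from tasks (the left table); where project_id has no match in projects, the project columns become NULL. Walk through each task:
  - task 1 (Setup): project_id=NULL, no match -> kept with NULL
  - task 2 (Optimize): project_id=3 -> matches Helix
  - task 3 (Review): project_id=4 -> matches Zeta
  - task 4 (Migrate): project_id=NULL, no match -> kept with NULL
  - task 5 (Plan): project_id=3 -> matches Helix
  - task 6 (Test): project_id=4 -> matches Zeta
  - task 7 (Refactor): project_id=3 -> matches Helix
All 7 rows appear; 2 have NULL project.

SQL:
SELECT a.name, b.name AS project
FROM tasks a
LEFT JOIN projects b ON a.project_id = b.id

Result:
name     | project
---------+--------
Setup    | NULL   
Optimize | Helix  
Review   | Zeta   
Migrate  | NULL   
Plan     | Helix  
Test     | Zeta   
Refactor | Helix  
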